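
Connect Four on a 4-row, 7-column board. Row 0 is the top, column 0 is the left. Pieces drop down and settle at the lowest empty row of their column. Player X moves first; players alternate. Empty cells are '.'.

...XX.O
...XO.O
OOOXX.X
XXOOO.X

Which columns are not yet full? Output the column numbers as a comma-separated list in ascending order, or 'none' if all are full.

Answer: 0,1,2,5

Derivation:
col 0: top cell = '.' → open
col 1: top cell = '.' → open
col 2: top cell = '.' → open
col 3: top cell = 'X' → FULL
col 4: top cell = 'X' → FULL
col 5: top cell = '.' → open
col 6: top cell = 'O' → FULL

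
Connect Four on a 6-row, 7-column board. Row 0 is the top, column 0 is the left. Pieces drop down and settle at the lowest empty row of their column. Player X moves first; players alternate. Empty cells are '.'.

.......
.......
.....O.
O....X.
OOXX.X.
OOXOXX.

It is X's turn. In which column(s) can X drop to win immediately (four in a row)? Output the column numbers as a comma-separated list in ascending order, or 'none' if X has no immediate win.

col 0: drop X → no win
col 1: drop X → no win
col 2: drop X → no win
col 3: drop X → no win
col 4: drop X → WIN!
col 5: drop X → no win
col 6: drop X → no win

Answer: 4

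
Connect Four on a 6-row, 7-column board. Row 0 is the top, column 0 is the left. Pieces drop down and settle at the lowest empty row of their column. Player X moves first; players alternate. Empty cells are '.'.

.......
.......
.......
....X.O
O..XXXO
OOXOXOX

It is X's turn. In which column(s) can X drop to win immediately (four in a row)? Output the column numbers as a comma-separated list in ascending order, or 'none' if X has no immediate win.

col 0: drop X → no win
col 1: drop X → no win
col 2: drop X → WIN!
col 3: drop X → no win
col 4: drop X → WIN!
col 5: drop X → no win
col 6: drop X → no win

Answer: 2,4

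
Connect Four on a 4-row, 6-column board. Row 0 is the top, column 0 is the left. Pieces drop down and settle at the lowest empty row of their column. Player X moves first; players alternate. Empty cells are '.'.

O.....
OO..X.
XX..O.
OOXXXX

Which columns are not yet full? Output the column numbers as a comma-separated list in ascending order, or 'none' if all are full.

Answer: 1,2,3,4,5

Derivation:
col 0: top cell = 'O' → FULL
col 1: top cell = '.' → open
col 2: top cell = '.' → open
col 3: top cell = '.' → open
col 4: top cell = '.' → open
col 5: top cell = '.' → open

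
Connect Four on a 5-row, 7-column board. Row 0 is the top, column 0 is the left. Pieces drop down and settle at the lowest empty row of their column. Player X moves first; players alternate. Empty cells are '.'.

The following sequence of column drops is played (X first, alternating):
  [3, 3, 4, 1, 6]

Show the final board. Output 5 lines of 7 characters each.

Move 1: X drops in col 3, lands at row 4
Move 2: O drops in col 3, lands at row 3
Move 3: X drops in col 4, lands at row 4
Move 4: O drops in col 1, lands at row 4
Move 5: X drops in col 6, lands at row 4

Answer: .......
.......
.......
...O...
.O.XX.X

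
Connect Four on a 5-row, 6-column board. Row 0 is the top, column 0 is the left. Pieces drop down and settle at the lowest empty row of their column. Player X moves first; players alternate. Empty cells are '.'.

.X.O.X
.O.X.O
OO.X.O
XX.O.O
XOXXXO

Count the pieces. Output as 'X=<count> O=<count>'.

X=10 O=10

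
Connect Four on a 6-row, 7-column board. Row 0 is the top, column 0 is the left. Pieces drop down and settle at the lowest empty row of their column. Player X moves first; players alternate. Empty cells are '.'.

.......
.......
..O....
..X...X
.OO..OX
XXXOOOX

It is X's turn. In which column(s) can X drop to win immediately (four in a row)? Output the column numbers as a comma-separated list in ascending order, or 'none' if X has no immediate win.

Answer: 6

Derivation:
col 0: drop X → no win
col 1: drop X → no win
col 2: drop X → no win
col 3: drop X → no win
col 4: drop X → no win
col 5: drop X → no win
col 6: drop X → WIN!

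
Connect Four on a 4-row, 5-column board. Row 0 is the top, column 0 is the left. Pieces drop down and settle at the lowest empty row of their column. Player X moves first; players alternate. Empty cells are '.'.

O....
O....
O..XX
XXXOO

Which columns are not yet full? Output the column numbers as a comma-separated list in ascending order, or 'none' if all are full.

col 0: top cell = 'O' → FULL
col 1: top cell = '.' → open
col 2: top cell = '.' → open
col 3: top cell = '.' → open
col 4: top cell = '.' → open

Answer: 1,2,3,4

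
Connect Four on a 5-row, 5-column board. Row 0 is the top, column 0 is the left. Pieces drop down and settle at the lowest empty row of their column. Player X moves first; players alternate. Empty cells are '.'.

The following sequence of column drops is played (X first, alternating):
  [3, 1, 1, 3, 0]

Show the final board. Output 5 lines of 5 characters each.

Move 1: X drops in col 3, lands at row 4
Move 2: O drops in col 1, lands at row 4
Move 3: X drops in col 1, lands at row 3
Move 4: O drops in col 3, lands at row 3
Move 5: X drops in col 0, lands at row 4

Answer: .....
.....
.....
.X.O.
XO.X.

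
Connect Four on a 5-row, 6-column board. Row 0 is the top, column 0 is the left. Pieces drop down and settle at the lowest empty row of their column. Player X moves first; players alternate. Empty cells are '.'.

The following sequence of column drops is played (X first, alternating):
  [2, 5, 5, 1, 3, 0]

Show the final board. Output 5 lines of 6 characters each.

Move 1: X drops in col 2, lands at row 4
Move 2: O drops in col 5, lands at row 4
Move 3: X drops in col 5, lands at row 3
Move 4: O drops in col 1, lands at row 4
Move 5: X drops in col 3, lands at row 4
Move 6: O drops in col 0, lands at row 4

Answer: ......
......
......
.....X
OOXX.O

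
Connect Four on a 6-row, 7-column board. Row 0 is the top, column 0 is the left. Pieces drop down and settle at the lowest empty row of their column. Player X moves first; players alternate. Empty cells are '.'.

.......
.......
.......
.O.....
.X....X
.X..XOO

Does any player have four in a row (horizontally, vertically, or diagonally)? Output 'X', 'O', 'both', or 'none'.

none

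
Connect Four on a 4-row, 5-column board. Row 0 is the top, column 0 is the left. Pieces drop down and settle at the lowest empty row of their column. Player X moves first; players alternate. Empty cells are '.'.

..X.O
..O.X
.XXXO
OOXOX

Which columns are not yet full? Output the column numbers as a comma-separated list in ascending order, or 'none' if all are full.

col 0: top cell = '.' → open
col 1: top cell = '.' → open
col 2: top cell = 'X' → FULL
col 3: top cell = '.' → open
col 4: top cell = 'O' → FULL

Answer: 0,1,3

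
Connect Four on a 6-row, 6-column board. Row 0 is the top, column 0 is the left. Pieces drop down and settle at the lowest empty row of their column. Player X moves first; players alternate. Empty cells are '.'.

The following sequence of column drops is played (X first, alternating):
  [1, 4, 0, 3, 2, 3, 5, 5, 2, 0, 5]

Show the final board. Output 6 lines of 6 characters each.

Move 1: X drops in col 1, lands at row 5
Move 2: O drops in col 4, lands at row 5
Move 3: X drops in col 0, lands at row 5
Move 4: O drops in col 3, lands at row 5
Move 5: X drops in col 2, lands at row 5
Move 6: O drops in col 3, lands at row 4
Move 7: X drops in col 5, lands at row 5
Move 8: O drops in col 5, lands at row 4
Move 9: X drops in col 2, lands at row 4
Move 10: O drops in col 0, lands at row 4
Move 11: X drops in col 5, lands at row 3

Answer: ......
......
......
.....X
O.XO.O
XXXOOX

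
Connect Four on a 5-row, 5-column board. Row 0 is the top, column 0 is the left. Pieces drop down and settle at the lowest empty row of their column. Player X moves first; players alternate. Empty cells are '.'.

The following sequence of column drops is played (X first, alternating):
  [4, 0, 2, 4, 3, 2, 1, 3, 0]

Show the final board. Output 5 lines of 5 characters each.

Answer: .....
.....
.....
X.OOO
OXXXX

Derivation:
Move 1: X drops in col 4, lands at row 4
Move 2: O drops in col 0, lands at row 4
Move 3: X drops in col 2, lands at row 4
Move 4: O drops in col 4, lands at row 3
Move 5: X drops in col 3, lands at row 4
Move 6: O drops in col 2, lands at row 3
Move 7: X drops in col 1, lands at row 4
Move 8: O drops in col 3, lands at row 3
Move 9: X drops in col 0, lands at row 3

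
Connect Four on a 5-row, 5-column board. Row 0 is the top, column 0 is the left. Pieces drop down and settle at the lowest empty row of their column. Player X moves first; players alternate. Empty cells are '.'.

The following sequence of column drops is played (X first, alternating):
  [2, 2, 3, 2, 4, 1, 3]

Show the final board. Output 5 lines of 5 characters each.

Answer: .....
.....
..O..
..OX.
.OXXX

Derivation:
Move 1: X drops in col 2, lands at row 4
Move 2: O drops in col 2, lands at row 3
Move 3: X drops in col 3, lands at row 4
Move 4: O drops in col 2, lands at row 2
Move 5: X drops in col 4, lands at row 4
Move 6: O drops in col 1, lands at row 4
Move 7: X drops in col 3, lands at row 3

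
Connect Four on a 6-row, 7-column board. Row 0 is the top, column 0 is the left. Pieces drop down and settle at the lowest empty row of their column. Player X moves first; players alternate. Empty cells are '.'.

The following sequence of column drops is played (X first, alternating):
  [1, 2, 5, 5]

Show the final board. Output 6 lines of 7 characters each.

Move 1: X drops in col 1, lands at row 5
Move 2: O drops in col 2, lands at row 5
Move 3: X drops in col 5, lands at row 5
Move 4: O drops in col 5, lands at row 4

Answer: .......
.......
.......
.......
.....O.
.XO..X.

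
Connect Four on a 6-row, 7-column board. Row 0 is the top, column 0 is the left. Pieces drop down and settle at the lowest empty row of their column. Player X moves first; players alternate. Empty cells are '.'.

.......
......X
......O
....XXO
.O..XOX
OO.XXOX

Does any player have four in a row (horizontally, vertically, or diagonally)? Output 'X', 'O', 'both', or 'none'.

none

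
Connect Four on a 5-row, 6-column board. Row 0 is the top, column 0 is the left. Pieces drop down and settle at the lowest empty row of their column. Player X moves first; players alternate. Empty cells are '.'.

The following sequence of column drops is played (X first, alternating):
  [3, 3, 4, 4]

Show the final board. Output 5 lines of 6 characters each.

Move 1: X drops in col 3, lands at row 4
Move 2: O drops in col 3, lands at row 3
Move 3: X drops in col 4, lands at row 4
Move 4: O drops in col 4, lands at row 3

Answer: ......
......
......
...OO.
...XX.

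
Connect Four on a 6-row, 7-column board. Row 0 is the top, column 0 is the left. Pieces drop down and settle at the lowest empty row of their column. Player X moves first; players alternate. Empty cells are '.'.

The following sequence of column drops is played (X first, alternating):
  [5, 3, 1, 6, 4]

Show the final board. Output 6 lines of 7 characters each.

Move 1: X drops in col 5, lands at row 5
Move 2: O drops in col 3, lands at row 5
Move 3: X drops in col 1, lands at row 5
Move 4: O drops in col 6, lands at row 5
Move 5: X drops in col 4, lands at row 5

Answer: .......
.......
.......
.......
.......
.X.OXXO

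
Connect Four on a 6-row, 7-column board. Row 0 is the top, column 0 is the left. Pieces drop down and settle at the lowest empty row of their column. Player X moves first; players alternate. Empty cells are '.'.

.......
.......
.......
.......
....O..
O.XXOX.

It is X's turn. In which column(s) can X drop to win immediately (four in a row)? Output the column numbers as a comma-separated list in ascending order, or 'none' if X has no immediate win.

col 0: drop X → no win
col 1: drop X → no win
col 2: drop X → no win
col 3: drop X → no win
col 4: drop X → no win
col 5: drop X → no win
col 6: drop X → no win

Answer: none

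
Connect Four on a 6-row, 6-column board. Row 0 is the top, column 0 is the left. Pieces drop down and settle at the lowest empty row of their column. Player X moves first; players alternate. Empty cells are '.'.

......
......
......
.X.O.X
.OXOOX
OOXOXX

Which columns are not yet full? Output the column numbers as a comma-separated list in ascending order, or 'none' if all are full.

Answer: 0,1,2,3,4,5

Derivation:
col 0: top cell = '.' → open
col 1: top cell = '.' → open
col 2: top cell = '.' → open
col 3: top cell = '.' → open
col 4: top cell = '.' → open
col 5: top cell = '.' → open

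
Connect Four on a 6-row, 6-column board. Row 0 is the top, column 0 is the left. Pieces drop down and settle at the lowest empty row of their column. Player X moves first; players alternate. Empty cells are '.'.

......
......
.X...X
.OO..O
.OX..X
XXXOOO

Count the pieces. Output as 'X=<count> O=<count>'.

X=7 O=7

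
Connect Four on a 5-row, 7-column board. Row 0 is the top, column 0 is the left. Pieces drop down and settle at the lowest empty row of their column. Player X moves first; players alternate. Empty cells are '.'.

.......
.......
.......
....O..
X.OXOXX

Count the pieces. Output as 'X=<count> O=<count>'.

X=4 O=3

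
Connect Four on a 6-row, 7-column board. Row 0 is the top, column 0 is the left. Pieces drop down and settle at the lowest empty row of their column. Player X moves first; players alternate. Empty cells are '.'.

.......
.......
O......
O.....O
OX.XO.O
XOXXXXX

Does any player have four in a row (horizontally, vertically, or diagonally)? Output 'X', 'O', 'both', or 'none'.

X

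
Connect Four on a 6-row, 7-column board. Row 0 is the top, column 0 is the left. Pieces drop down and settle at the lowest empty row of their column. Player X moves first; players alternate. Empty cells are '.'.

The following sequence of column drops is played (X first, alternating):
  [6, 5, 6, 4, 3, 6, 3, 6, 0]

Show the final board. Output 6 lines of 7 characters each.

Move 1: X drops in col 6, lands at row 5
Move 2: O drops in col 5, lands at row 5
Move 3: X drops in col 6, lands at row 4
Move 4: O drops in col 4, lands at row 5
Move 5: X drops in col 3, lands at row 5
Move 6: O drops in col 6, lands at row 3
Move 7: X drops in col 3, lands at row 4
Move 8: O drops in col 6, lands at row 2
Move 9: X drops in col 0, lands at row 5

Answer: .......
.......
......O
......O
...X..X
X..XOOX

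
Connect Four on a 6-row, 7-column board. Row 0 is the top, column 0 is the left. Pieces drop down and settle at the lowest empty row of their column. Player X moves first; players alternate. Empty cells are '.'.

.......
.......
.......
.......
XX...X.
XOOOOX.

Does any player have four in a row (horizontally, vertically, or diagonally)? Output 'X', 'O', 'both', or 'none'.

O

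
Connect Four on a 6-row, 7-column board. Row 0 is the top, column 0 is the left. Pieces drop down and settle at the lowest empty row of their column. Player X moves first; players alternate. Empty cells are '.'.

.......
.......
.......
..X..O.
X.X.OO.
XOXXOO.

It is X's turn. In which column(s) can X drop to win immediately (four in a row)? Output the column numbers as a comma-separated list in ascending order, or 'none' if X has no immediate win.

Answer: 2

Derivation:
col 0: drop X → no win
col 1: drop X → no win
col 2: drop X → WIN!
col 3: drop X → no win
col 4: drop X → no win
col 5: drop X → no win
col 6: drop X → no win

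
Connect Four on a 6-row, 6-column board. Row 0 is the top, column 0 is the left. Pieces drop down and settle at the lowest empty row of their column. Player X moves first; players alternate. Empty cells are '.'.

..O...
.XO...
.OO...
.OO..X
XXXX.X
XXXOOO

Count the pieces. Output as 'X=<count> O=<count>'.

X=10 O=9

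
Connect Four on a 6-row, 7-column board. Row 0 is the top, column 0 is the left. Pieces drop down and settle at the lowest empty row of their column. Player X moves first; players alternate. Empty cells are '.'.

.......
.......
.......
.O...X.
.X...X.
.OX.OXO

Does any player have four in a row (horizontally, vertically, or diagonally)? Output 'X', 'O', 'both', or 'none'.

none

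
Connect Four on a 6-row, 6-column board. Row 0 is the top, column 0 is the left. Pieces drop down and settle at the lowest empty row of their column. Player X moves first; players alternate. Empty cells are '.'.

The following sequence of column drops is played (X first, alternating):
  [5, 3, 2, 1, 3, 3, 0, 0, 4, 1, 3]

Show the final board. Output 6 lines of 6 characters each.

Move 1: X drops in col 5, lands at row 5
Move 2: O drops in col 3, lands at row 5
Move 3: X drops in col 2, lands at row 5
Move 4: O drops in col 1, lands at row 5
Move 5: X drops in col 3, lands at row 4
Move 6: O drops in col 3, lands at row 3
Move 7: X drops in col 0, lands at row 5
Move 8: O drops in col 0, lands at row 4
Move 9: X drops in col 4, lands at row 5
Move 10: O drops in col 1, lands at row 4
Move 11: X drops in col 3, lands at row 2

Answer: ......
......
...X..
...O..
OO.X..
XOXOXX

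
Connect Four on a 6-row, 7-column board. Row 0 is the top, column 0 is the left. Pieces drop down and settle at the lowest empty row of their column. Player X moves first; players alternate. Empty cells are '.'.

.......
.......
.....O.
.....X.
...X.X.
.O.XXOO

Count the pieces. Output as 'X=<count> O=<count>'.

X=5 O=4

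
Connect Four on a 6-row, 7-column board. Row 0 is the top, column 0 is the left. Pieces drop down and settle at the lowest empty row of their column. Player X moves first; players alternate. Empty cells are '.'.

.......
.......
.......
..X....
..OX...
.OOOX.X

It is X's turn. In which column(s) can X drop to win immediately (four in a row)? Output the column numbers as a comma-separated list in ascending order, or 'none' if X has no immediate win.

Answer: none

Derivation:
col 0: drop X → no win
col 1: drop X → no win
col 2: drop X → no win
col 3: drop X → no win
col 4: drop X → no win
col 5: drop X → no win
col 6: drop X → no win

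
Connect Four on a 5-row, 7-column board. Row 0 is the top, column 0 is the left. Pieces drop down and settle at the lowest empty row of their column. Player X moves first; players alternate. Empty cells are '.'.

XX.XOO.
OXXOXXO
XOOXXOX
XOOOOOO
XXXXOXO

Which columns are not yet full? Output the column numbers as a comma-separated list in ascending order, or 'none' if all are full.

col 0: top cell = 'X' → FULL
col 1: top cell = 'X' → FULL
col 2: top cell = '.' → open
col 3: top cell = 'X' → FULL
col 4: top cell = 'O' → FULL
col 5: top cell = 'O' → FULL
col 6: top cell = '.' → open

Answer: 2,6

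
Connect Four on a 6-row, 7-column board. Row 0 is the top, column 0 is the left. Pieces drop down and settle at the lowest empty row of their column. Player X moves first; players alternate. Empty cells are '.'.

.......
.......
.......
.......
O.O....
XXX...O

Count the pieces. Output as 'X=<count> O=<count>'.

X=3 O=3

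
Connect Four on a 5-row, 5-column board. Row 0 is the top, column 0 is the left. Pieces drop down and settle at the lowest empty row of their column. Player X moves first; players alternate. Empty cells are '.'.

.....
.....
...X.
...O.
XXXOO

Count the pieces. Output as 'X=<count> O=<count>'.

X=4 O=3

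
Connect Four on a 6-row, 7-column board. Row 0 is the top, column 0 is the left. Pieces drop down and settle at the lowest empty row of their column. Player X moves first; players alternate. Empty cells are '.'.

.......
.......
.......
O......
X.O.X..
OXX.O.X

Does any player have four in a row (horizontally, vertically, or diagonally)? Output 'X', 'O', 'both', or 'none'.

none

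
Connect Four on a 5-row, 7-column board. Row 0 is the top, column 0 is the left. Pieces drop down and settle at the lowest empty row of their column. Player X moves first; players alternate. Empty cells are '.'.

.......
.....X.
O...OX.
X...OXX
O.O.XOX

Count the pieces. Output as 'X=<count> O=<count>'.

X=7 O=6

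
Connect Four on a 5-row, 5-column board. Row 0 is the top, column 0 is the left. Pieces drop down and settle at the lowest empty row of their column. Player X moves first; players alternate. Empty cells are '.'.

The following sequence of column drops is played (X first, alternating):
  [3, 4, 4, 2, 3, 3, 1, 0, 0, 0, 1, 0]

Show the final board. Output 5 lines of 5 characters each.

Move 1: X drops in col 3, lands at row 4
Move 2: O drops in col 4, lands at row 4
Move 3: X drops in col 4, lands at row 3
Move 4: O drops in col 2, lands at row 4
Move 5: X drops in col 3, lands at row 3
Move 6: O drops in col 3, lands at row 2
Move 7: X drops in col 1, lands at row 4
Move 8: O drops in col 0, lands at row 4
Move 9: X drops in col 0, lands at row 3
Move 10: O drops in col 0, lands at row 2
Move 11: X drops in col 1, lands at row 3
Move 12: O drops in col 0, lands at row 1

Answer: .....
O....
O..O.
XX.XX
OXOXO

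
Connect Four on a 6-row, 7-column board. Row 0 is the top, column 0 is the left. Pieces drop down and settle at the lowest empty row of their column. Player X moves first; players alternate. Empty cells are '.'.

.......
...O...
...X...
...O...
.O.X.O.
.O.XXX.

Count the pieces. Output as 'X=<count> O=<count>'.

X=5 O=5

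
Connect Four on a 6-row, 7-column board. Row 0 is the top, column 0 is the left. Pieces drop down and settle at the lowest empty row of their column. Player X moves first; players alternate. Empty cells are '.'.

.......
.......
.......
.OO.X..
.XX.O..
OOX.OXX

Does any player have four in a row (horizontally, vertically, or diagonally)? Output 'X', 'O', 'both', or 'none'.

none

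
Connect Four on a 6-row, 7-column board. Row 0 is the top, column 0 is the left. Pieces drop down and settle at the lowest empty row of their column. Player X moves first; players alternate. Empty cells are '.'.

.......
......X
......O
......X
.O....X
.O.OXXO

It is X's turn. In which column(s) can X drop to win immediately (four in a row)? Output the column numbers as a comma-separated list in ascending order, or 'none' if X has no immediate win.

col 0: drop X → no win
col 1: drop X → no win
col 2: drop X → no win
col 3: drop X → no win
col 4: drop X → no win
col 5: drop X → no win
col 6: drop X → no win

Answer: none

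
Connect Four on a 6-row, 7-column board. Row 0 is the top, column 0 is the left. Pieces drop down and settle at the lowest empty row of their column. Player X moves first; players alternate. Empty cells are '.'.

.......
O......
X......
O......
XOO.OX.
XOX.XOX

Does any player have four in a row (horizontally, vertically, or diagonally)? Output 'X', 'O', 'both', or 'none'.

none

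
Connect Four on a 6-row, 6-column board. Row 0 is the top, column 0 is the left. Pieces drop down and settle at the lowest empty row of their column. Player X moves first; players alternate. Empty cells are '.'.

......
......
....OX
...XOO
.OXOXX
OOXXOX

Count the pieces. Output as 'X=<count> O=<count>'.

X=8 O=8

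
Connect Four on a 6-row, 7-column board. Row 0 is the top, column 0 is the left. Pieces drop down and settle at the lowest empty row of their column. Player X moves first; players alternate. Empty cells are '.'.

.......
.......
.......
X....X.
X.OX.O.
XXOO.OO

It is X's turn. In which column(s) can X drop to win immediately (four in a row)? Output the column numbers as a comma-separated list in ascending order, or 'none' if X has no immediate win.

Answer: 0

Derivation:
col 0: drop X → WIN!
col 1: drop X → no win
col 2: drop X → no win
col 3: drop X → no win
col 4: drop X → no win
col 5: drop X → no win
col 6: drop X → no win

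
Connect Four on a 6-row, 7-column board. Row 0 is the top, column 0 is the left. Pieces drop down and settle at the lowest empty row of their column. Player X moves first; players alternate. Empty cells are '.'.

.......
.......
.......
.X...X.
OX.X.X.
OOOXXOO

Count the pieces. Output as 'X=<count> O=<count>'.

X=7 O=6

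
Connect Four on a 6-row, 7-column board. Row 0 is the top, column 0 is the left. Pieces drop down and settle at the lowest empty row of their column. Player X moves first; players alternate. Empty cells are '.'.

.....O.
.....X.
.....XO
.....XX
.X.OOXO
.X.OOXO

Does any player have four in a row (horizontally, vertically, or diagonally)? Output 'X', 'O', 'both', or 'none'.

X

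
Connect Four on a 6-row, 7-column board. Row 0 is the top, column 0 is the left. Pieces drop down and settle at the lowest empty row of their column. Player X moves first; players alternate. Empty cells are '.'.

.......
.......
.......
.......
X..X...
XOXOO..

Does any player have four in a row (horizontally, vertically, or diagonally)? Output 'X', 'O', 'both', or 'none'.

none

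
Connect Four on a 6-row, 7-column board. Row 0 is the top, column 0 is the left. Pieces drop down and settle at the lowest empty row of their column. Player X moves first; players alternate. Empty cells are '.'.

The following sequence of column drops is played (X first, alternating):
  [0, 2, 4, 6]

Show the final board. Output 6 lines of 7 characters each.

Answer: .......
.......
.......
.......
.......
X.O.X.O

Derivation:
Move 1: X drops in col 0, lands at row 5
Move 2: O drops in col 2, lands at row 5
Move 3: X drops in col 4, lands at row 5
Move 4: O drops in col 6, lands at row 5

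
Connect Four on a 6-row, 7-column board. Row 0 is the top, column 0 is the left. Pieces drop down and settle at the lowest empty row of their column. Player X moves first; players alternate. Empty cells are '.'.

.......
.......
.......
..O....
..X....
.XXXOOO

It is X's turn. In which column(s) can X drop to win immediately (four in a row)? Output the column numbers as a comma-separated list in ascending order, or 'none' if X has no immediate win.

Answer: 0

Derivation:
col 0: drop X → WIN!
col 1: drop X → no win
col 2: drop X → no win
col 3: drop X → no win
col 4: drop X → no win
col 5: drop X → no win
col 6: drop X → no win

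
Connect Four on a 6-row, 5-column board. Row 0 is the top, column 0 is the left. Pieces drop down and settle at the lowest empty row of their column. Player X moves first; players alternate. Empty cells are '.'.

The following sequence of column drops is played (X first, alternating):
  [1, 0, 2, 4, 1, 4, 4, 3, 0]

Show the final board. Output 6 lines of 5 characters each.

Move 1: X drops in col 1, lands at row 5
Move 2: O drops in col 0, lands at row 5
Move 3: X drops in col 2, lands at row 5
Move 4: O drops in col 4, lands at row 5
Move 5: X drops in col 1, lands at row 4
Move 6: O drops in col 4, lands at row 4
Move 7: X drops in col 4, lands at row 3
Move 8: O drops in col 3, lands at row 5
Move 9: X drops in col 0, lands at row 4

Answer: .....
.....
.....
....X
XX..O
OXXOO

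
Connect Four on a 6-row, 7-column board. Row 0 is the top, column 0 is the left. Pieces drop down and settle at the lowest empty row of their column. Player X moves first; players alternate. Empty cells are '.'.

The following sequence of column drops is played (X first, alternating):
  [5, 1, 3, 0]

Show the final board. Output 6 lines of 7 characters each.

Move 1: X drops in col 5, lands at row 5
Move 2: O drops in col 1, lands at row 5
Move 3: X drops in col 3, lands at row 5
Move 4: O drops in col 0, lands at row 5

Answer: .......
.......
.......
.......
.......
OO.X.X.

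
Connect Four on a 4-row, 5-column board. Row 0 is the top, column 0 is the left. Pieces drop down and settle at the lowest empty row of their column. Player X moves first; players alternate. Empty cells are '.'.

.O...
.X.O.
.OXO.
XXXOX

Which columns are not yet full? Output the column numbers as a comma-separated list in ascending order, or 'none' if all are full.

Answer: 0,2,3,4

Derivation:
col 0: top cell = '.' → open
col 1: top cell = 'O' → FULL
col 2: top cell = '.' → open
col 3: top cell = '.' → open
col 4: top cell = '.' → open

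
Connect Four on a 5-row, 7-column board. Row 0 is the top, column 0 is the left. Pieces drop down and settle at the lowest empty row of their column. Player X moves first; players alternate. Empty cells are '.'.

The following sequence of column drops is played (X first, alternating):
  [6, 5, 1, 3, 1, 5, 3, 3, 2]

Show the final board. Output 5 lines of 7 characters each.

Answer: .......
.......
...O...
.X.X.O.
.XXO.OX

Derivation:
Move 1: X drops in col 6, lands at row 4
Move 2: O drops in col 5, lands at row 4
Move 3: X drops in col 1, lands at row 4
Move 4: O drops in col 3, lands at row 4
Move 5: X drops in col 1, lands at row 3
Move 6: O drops in col 5, lands at row 3
Move 7: X drops in col 3, lands at row 3
Move 8: O drops in col 3, lands at row 2
Move 9: X drops in col 2, lands at row 4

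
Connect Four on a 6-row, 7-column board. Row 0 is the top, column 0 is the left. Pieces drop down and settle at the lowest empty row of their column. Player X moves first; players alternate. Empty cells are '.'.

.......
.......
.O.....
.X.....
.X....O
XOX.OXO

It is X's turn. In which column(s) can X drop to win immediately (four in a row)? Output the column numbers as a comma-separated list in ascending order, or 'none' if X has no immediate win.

Answer: none

Derivation:
col 0: drop X → no win
col 1: drop X → no win
col 2: drop X → no win
col 3: drop X → no win
col 4: drop X → no win
col 5: drop X → no win
col 6: drop X → no win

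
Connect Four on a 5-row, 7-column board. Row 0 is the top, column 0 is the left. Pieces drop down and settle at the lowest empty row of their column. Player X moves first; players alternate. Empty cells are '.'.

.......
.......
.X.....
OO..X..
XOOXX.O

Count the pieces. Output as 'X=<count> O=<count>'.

X=5 O=5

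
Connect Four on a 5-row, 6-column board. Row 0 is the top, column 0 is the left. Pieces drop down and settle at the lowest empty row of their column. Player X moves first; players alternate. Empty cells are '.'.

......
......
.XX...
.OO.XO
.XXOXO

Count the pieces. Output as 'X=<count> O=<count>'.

X=6 O=5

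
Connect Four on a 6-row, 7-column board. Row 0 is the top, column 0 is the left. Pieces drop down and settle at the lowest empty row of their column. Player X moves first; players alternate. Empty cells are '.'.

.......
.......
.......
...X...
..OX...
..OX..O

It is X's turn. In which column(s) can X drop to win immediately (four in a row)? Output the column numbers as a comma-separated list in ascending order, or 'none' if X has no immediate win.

col 0: drop X → no win
col 1: drop X → no win
col 2: drop X → no win
col 3: drop X → WIN!
col 4: drop X → no win
col 5: drop X → no win
col 6: drop X → no win

Answer: 3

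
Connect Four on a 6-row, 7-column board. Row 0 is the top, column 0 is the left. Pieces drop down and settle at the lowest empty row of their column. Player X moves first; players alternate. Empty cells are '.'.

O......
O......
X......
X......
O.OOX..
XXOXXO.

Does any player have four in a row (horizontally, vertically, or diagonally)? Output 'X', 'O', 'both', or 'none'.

none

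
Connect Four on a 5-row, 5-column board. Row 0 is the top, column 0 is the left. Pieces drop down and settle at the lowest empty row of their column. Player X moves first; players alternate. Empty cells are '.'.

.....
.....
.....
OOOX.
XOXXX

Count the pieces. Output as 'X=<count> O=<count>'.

X=5 O=4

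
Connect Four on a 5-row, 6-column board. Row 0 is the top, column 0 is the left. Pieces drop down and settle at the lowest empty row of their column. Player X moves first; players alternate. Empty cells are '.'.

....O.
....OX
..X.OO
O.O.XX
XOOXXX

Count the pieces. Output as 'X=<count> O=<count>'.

X=8 O=8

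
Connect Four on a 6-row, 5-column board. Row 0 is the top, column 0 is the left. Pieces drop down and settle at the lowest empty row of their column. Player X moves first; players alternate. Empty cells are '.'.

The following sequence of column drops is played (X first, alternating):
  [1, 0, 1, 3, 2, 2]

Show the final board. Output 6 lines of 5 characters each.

Answer: .....
.....
.....
.....
.XO..
OXXO.

Derivation:
Move 1: X drops in col 1, lands at row 5
Move 2: O drops in col 0, lands at row 5
Move 3: X drops in col 1, lands at row 4
Move 4: O drops in col 3, lands at row 5
Move 5: X drops in col 2, lands at row 5
Move 6: O drops in col 2, lands at row 4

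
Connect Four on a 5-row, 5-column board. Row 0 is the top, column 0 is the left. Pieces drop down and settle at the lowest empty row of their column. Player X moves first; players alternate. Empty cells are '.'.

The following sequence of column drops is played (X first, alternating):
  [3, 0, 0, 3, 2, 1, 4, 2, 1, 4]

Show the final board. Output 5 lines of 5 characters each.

Move 1: X drops in col 3, lands at row 4
Move 2: O drops in col 0, lands at row 4
Move 3: X drops in col 0, lands at row 3
Move 4: O drops in col 3, lands at row 3
Move 5: X drops in col 2, lands at row 4
Move 6: O drops in col 1, lands at row 4
Move 7: X drops in col 4, lands at row 4
Move 8: O drops in col 2, lands at row 3
Move 9: X drops in col 1, lands at row 3
Move 10: O drops in col 4, lands at row 3

Answer: .....
.....
.....
XXOOO
OOXXX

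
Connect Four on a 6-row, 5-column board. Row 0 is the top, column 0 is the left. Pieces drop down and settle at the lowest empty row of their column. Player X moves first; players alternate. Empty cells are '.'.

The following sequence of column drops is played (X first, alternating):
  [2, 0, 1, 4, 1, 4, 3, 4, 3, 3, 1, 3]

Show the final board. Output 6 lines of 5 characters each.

Move 1: X drops in col 2, lands at row 5
Move 2: O drops in col 0, lands at row 5
Move 3: X drops in col 1, lands at row 5
Move 4: O drops in col 4, lands at row 5
Move 5: X drops in col 1, lands at row 4
Move 6: O drops in col 4, lands at row 4
Move 7: X drops in col 3, lands at row 5
Move 8: O drops in col 4, lands at row 3
Move 9: X drops in col 3, lands at row 4
Move 10: O drops in col 3, lands at row 3
Move 11: X drops in col 1, lands at row 3
Move 12: O drops in col 3, lands at row 2

Answer: .....
.....
...O.
.X.OO
.X.XO
OXXXO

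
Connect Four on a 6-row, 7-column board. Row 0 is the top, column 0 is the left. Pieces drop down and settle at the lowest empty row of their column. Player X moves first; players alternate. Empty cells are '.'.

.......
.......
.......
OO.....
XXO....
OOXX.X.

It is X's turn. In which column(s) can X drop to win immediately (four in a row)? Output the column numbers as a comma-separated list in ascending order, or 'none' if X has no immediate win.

col 0: drop X → no win
col 1: drop X → no win
col 2: drop X → no win
col 3: drop X → no win
col 4: drop X → WIN!
col 5: drop X → no win
col 6: drop X → no win

Answer: 4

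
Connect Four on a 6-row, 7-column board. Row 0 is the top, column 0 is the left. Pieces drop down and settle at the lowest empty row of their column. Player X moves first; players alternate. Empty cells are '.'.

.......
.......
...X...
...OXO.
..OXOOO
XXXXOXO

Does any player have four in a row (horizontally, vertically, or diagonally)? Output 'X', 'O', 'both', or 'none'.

X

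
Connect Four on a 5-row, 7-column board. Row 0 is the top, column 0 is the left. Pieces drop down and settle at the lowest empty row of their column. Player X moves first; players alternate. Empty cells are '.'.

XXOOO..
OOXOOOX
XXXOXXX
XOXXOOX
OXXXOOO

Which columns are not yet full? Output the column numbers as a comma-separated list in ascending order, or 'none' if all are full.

col 0: top cell = 'X' → FULL
col 1: top cell = 'X' → FULL
col 2: top cell = 'O' → FULL
col 3: top cell = 'O' → FULL
col 4: top cell = 'O' → FULL
col 5: top cell = '.' → open
col 6: top cell = '.' → open

Answer: 5,6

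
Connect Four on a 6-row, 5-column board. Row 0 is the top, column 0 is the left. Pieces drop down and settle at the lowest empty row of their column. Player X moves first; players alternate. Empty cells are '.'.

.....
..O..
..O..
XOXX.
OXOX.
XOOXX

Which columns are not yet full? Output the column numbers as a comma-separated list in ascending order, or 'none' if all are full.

Answer: 0,1,2,3,4

Derivation:
col 0: top cell = '.' → open
col 1: top cell = '.' → open
col 2: top cell = '.' → open
col 3: top cell = '.' → open
col 4: top cell = '.' → open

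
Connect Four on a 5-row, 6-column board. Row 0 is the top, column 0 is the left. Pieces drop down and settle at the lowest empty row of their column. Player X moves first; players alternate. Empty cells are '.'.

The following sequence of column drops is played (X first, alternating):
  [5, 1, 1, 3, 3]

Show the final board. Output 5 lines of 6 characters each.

Move 1: X drops in col 5, lands at row 4
Move 2: O drops in col 1, lands at row 4
Move 3: X drops in col 1, lands at row 3
Move 4: O drops in col 3, lands at row 4
Move 5: X drops in col 3, lands at row 3

Answer: ......
......
......
.X.X..
.O.O.X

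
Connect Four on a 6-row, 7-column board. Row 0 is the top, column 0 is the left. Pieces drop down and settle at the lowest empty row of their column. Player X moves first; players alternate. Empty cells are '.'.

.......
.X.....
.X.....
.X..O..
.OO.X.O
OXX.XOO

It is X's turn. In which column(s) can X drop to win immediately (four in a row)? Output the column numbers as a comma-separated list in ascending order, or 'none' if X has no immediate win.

col 0: drop X → no win
col 1: drop X → WIN!
col 2: drop X → no win
col 3: drop X → WIN!
col 4: drop X → no win
col 5: drop X → no win
col 6: drop X → no win

Answer: 1,3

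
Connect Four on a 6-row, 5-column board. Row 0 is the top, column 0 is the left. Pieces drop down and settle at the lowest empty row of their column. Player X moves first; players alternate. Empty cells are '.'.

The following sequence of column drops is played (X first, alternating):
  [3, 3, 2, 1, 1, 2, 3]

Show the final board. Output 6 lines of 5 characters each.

Answer: .....
.....
.....
...X.
.XOO.
.OXX.

Derivation:
Move 1: X drops in col 3, lands at row 5
Move 2: O drops in col 3, lands at row 4
Move 3: X drops in col 2, lands at row 5
Move 4: O drops in col 1, lands at row 5
Move 5: X drops in col 1, lands at row 4
Move 6: O drops in col 2, lands at row 4
Move 7: X drops in col 3, lands at row 3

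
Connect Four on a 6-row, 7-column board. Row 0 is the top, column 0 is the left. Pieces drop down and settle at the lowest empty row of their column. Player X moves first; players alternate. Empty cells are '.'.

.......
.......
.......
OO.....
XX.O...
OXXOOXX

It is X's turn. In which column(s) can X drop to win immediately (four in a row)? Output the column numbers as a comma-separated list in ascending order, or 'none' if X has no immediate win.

col 0: drop X → no win
col 1: drop X → no win
col 2: drop X → no win
col 3: drop X → no win
col 4: drop X → no win
col 5: drop X → no win
col 6: drop X → no win

Answer: none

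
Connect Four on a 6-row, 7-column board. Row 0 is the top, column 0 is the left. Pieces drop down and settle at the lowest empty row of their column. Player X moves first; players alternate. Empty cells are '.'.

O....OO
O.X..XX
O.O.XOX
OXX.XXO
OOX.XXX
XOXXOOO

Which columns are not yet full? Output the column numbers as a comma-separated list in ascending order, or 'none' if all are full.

Answer: 1,2,3,4

Derivation:
col 0: top cell = 'O' → FULL
col 1: top cell = '.' → open
col 2: top cell = '.' → open
col 3: top cell = '.' → open
col 4: top cell = '.' → open
col 5: top cell = 'O' → FULL
col 6: top cell = 'O' → FULL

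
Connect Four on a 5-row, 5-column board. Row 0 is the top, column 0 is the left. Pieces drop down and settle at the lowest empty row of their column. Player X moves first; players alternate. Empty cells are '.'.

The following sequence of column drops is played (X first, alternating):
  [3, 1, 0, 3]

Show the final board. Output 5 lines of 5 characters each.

Move 1: X drops in col 3, lands at row 4
Move 2: O drops in col 1, lands at row 4
Move 3: X drops in col 0, lands at row 4
Move 4: O drops in col 3, lands at row 3

Answer: .....
.....
.....
...O.
XO.X.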